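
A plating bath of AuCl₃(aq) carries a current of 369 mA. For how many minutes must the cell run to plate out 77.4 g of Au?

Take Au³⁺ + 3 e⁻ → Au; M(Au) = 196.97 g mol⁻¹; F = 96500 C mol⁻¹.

n(Au) = m/M = 77.4 / 196.97 = 0.3930 mol.
Each Au atom requires 3 electrons, so n(e⁻) = 3 × 0.3930 = 1.179 mol.
Q = n(e⁻)·F = 1.179 × 96500 = 113800 C.
t = Q/I = 113800 / 0.3690 A = 308300 s = 5140 min.

5140 min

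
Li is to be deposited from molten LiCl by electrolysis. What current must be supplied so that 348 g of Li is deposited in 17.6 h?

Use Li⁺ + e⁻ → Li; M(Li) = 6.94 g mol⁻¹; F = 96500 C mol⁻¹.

n(Li) = 348 / 6.94 = 50.14 mol.
n(e⁻) = 1 × 50.14 = 50.14 mol.
Q = n(e⁻)·F = 50.14 × 96500 = 4839000 C.
I = Q/t = 4839000 / 63360 s = 76.4 A.

76.4 A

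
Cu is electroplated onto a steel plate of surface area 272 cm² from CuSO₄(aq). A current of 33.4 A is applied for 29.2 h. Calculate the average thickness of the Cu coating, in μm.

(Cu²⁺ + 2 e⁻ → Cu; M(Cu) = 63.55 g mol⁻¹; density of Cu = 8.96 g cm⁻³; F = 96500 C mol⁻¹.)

4740 μm

Q = I·t = 33.40 × 105120 = 3511000 C; n(e⁻) = 36.38 mol.
n(Cu) = n(e⁻)/2 = 18.19 mol, so m = 18.19 × 63.55 = 1156 g.
Volume = m/ρ = 1156 / 8.96 = 129.0 cm³.
Thickness = V/A = 129.0 / 272 = 0.474 cm = 4740 μm.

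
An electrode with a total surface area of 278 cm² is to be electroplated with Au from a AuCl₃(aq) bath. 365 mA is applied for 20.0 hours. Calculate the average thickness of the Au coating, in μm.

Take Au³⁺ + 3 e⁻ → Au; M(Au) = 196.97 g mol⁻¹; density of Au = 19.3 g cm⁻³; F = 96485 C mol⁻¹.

Q = I·t = 0.3650 × 72000 = 26280 C; n(e⁻) = 0.2724 mol.
n(Au) = n(e⁻)/3 = 0.09079 mol, so m = 0.09079 × 196.97 = 17.88 g.
Volume = m/ρ = 17.88 / 19.3 = 0.9266 cm³.
Thickness = V/A = 0.9266 / 278 = 0.00333 cm = 33.3 μm.

33.3 μm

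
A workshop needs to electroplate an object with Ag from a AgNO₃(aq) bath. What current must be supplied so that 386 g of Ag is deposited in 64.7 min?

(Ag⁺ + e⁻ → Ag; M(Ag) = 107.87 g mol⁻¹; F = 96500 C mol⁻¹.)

89.0 A

n(Ag) = 386 / 107.87 = 3.578 mol.
n(e⁻) = 1 × 3.578 = 3.578 mol.
Q = n(e⁻)·F = 3.578 × 96500 = 345300 C.
I = Q/t = 345300 / 3882.0 s = 89.0 A.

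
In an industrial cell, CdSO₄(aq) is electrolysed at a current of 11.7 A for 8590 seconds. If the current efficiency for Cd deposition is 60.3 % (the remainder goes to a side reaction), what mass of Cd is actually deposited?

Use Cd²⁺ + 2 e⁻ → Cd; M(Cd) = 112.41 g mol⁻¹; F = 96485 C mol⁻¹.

Q = I·t = 11.70 × 8590.0 = 100500 C.
n(e⁻) = 100500/96485 = 1.042 mol; theoretically n(Cd) = 1.042/2 = 0.5208 mol, m_theo = 58.55 g.
At 60.3 % efficiency, m_actual = 0.603 × 58.55 = 35.3 g.

35.3 g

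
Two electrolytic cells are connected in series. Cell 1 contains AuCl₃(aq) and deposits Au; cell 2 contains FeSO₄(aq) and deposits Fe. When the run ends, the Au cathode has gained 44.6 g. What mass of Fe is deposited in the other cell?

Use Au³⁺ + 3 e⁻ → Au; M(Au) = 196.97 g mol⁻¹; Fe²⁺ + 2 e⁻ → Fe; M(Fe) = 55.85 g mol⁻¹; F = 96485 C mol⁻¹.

n(Au) = 44.6 / 196.97 = 0.2264 mol.
Since Au³⁺ + 3 e⁻ → Au, n(e⁻) passed = 3 × 0.2264 = 0.6793 mol.
Cells in series carry the same charge, so the same 0.6793 mol of electrons passes through cell 2.
Fe²⁺ + 2 e⁻ → Fe, so n(Fe) = 0.6793 / 2 = 0.3396 mol.
m(Fe) = 0.3396 × 55.85 = 19.0 g.

19.0 g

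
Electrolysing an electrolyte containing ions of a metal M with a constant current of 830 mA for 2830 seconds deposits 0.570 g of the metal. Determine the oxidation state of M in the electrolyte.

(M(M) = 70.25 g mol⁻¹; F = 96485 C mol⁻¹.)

+3

Q = I·t = 0.8300 A × 2830.0 s = 2349 C, so n(e⁻) = 2349/96485 = 0.02434 mol.
n(M) deposited = 0.570 / 70.25 = 0.008114 mol.
Electrons per atom = n(e⁻)/n(M) = 0.02434 / 0.008114 = 3.00 ≈ 3, so the ion is M³⁺.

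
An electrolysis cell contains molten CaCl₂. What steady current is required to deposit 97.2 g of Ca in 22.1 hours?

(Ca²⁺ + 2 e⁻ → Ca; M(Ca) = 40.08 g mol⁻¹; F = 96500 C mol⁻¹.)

5.88 A

n(Ca) = 97.2 / 40.08 = 2.425 mol.
n(e⁻) = 2 × 2.425 = 4.850 mol.
Q = n(e⁻)·F = 4.850 × 96500 = 468100 C.
I = Q/t = 468100 / 79560 s = 5.88 A.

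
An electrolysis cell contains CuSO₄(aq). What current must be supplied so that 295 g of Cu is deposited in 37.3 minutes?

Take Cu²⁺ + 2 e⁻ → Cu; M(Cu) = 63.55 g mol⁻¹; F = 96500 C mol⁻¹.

n(Cu) = 295 / 63.55 = 4.642 mol.
n(e⁻) = 2 × 4.642 = 9.284 mol.
Q = n(e⁻)·F = 9.284 × 96500 = 895900 C.
I = Q/t = 895900 / 2238.0 s = 400 A.

400 A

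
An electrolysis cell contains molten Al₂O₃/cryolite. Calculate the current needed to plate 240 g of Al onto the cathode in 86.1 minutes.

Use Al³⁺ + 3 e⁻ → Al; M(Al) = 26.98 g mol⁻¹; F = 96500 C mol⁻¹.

498 A

n(Al) = 240 / 26.98 = 8.895 mol.
n(e⁻) = 3 × 8.895 = 26.69 mol.
Q = n(e⁻)·F = 26.69 × 96500 = 2575000 C.
I = Q/t = 2575000 / 5166.0 s = 498 A.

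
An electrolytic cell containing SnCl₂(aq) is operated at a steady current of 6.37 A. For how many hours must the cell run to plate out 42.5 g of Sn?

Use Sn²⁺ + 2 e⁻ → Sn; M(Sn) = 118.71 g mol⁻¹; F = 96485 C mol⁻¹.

n(Sn) = m/M = 42.5 / 118.71 = 0.3580 mol.
Each Sn atom requires 2 electrons, so n(e⁻) = 2 × 0.3580 = 0.7160 mol.
Q = n(e⁻)·F = 0.7160 × 96485 = 69090 C.
t = Q/I = 69090 / 6.370 A = 10850 s = 3.01 h.

3.01 h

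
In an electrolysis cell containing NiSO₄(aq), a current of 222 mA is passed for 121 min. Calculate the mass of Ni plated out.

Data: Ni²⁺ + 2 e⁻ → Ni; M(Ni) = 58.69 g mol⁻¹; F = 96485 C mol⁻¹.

Q = I·t = 0.2220 A × 7260.0 s = 1612 C.
n(e⁻) = Q/F = 1612 / 96485 = 0.01670 mol.
Ni²⁺ + 2 e⁻ → Ni, so n(Ni) = n(e⁻)/2 = 0.008352 mol.
m = n·M = 0.008352 × 58.69 = 0.490 g.

0.490 g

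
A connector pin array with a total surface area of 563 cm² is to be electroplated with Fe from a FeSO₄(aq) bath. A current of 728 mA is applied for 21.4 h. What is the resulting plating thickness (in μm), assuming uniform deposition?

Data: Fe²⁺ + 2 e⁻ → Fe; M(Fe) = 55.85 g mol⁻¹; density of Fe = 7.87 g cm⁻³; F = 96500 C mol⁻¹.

36.6 μm

Q = I·t = 0.7280 × 77040 = 56090 C; n(e⁻) = 0.5812 mol.
n(Fe) = n(e⁻)/2 = 0.2906 mol, so m = 0.2906 × 55.85 = 16.23 g.
Volume = m/ρ = 16.23 / 7.87 = 2.062 cm³.
Thickness = V/A = 2.062 / 563 = 0.00366 cm = 36.6 μm.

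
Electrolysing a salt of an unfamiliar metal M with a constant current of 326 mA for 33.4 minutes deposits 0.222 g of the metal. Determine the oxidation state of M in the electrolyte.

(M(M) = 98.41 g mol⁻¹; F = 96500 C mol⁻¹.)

+3

Q = I·t = 0.3260 A × 2004.0 s = 653.3 C, so n(e⁻) = 653.3/96500 = 0.006770 mol.
n(M) deposited = 0.222 / 98.41 = 0.002256 mol.
Electrons per atom = n(e⁻)/n(M) = 0.006770 / 0.002256 = 3.00 ≈ 3, so the ion is M³⁺.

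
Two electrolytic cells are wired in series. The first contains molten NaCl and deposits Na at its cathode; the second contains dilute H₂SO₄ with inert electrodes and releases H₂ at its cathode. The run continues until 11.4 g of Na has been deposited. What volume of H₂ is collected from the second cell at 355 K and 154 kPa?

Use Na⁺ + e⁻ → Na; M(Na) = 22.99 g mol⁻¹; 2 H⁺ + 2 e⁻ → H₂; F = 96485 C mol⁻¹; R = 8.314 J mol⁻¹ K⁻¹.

4.75 L

n(Na) = 11.4 / 22.99 = 0.4959 mol, so n(e⁻) = 1 × 0.4959 = 0.4959 mol.
The cells are in series, so the same 0.4959 mol of electrons passes through the second cell.
2 H⁺ + 2 e⁻ → H₂ — 2 mol e⁻ per mol H₂, so n(H₂) = 0.4959/2 = 0.2479 mol.
V = nRT/P = (0.2479 × 8.314 × 355) / (154 × 10³) = 0.00475 m³ = 4.75 L.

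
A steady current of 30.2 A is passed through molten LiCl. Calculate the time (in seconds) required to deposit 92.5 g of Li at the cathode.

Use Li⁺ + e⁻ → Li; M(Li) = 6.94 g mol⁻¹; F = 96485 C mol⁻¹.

n(Li) = m/M = 92.5 / 6.94 = 13.33 mol.
Each Li atom requires 1 electron, so n(e⁻) = 1 × 13.33 = 13.33 mol.
Q = n(e⁻)·F = 13.33 × 96485 = 1286000 C.
t = Q/I = 1286000 / 30.20 A = 42580 s.

42600 s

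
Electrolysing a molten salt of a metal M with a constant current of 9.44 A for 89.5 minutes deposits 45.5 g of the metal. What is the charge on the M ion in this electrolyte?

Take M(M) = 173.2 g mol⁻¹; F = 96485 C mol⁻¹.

Q = I·t = 9.440 A × 5370.0 s = 50690 C, so n(e⁻) = 50690/96485 = 0.5254 mol.
n(M) deposited = 45.5 / 173.2 = 0.2627 mol.
Electrons per atom = n(e⁻)/n(M) = 0.5254 / 0.2627 = 2.00 ≈ 2, so the ion is M²⁺.

+2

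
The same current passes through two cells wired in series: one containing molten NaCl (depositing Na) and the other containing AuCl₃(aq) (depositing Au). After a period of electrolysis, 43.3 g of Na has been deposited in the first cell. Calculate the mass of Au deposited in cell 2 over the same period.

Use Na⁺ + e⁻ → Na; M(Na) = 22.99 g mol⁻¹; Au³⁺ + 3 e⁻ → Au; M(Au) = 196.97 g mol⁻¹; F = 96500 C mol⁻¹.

124 g

n(Na) = 43.3 / 22.99 = 1.883 mol.
Since Na⁺ + e⁻ → Na, n(e⁻) passed = 1 × 1.883 = 1.883 mol.
Cells in series carry the same charge, so the same 1.883 mol of electrons passes through cell 2.
Au³⁺ + 3 e⁻ → Au, so n(Au) = 1.883 / 3 = 0.6278 mol.
m(Au) = 0.6278 × 196.97 = 124 g.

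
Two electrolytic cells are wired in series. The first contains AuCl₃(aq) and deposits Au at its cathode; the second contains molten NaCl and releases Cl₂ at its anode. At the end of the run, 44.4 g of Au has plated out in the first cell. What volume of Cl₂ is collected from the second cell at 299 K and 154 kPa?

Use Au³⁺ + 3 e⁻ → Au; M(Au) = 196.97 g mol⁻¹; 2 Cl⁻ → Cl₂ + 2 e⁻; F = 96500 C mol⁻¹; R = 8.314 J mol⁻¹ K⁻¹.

5.46 L

n(Au) = 44.4 / 196.97 = 0.2254 mol, so n(e⁻) = 3 × 0.2254 = 0.6762 mol.
The cells are in series, so the same 0.6762 mol of electrons passes through the second cell.
2 Cl⁻ → Cl₂ + 2 e⁻ — 2 mol e⁻ per mol Cl₂, so n(Cl₂) = 0.6762/2 = 0.3381 mol.
V = nRT/P = (0.3381 × 8.314 × 299) / (154 × 10³) = 0.00546 m³ = 5.46 L.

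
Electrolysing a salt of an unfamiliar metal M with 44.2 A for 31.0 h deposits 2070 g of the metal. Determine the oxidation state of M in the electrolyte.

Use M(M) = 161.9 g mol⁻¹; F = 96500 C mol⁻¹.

Q = I·t = 44.20 A × 111600 s = 4933000 C, so n(e⁻) = 4933000/96500 = 51.12 mol.
n(M) deposited = 2070 / 161.9 = 12.79 mol.
Electrons per atom = n(e⁻)/n(M) = 51.12 / 12.79 = 4.00 ≈ 4, so the ion is M⁴⁺.

+4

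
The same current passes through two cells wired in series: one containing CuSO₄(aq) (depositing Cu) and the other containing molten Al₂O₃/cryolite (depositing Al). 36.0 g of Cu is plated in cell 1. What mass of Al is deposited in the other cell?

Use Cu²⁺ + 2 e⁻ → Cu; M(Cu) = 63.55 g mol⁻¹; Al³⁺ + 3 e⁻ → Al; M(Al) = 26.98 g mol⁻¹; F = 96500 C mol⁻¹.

10.2 g

n(Cu) = 36.0 / 63.55 = 0.5665 mol.
Since Cu²⁺ + 2 e⁻ → Cu, n(e⁻) passed = 2 × 0.5665 = 1.133 mol.
Cells in series carry the same charge, so the same 1.133 mol of electrons passes through cell 2.
Al³⁺ + 3 e⁻ → Al, so n(Al) = 1.133 / 3 = 0.3777 mol.
m(Al) = 0.3777 × 26.98 = 10.2 g.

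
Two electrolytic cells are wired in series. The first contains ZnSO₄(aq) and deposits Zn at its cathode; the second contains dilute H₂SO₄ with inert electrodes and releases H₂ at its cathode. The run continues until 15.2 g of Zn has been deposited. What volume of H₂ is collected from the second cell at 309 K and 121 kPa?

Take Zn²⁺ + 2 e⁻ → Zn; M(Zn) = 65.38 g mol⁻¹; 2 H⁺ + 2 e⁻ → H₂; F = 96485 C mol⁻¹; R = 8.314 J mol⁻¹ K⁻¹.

4.94 L

n(Zn) = 15.2 / 65.38 = 0.2325 mol, so n(e⁻) = 2 × 0.2325 = 0.4650 mol.
The cells are in series, so the same 0.4650 mol of electrons passes through the second cell.
2 H⁺ + 2 e⁻ → H₂ — 2 mol e⁻ per mol H₂, so n(H₂) = 0.4650/2 = 0.2325 mol.
V = nRT/P = (0.2325 × 8.314 × 309) / (121 × 10³) = 0.00494 m³ = 4.94 L.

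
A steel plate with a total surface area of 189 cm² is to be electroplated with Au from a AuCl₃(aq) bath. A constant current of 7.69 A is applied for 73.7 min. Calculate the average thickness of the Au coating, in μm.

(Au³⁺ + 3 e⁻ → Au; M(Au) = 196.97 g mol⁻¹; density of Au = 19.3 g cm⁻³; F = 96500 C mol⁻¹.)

Q = I·t = 7.690 × 4422.0 = 34010 C; n(e⁻) = 0.3524 mol.
n(Au) = n(e⁻)/3 = 0.1175 mol, so m = 0.1175 × 196.97 = 23.14 g.
Volume = m/ρ = 23.14 / 19.3 = 1.199 cm³.
Thickness = V/A = 1.199 / 189 = 0.00634 cm = 63.4 μm.

63.4 μm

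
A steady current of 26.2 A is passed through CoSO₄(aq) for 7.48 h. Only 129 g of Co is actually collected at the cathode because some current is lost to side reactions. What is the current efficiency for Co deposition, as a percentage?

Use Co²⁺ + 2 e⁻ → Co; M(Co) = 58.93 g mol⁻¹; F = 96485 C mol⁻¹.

Q = I·t = 26.20 × 26928 = 705500 C; n(e⁻) = 705500/96485 = 7.312 mol.
Theoretical n(Co) = n(e⁻)/2 = 3.656 mol, i.e. m_theo = 3.656 × 58.93 = 215.5 g.
Efficiency = m_actual / m_theo = 129 / 215.5 = 59.9 %.

59.9 %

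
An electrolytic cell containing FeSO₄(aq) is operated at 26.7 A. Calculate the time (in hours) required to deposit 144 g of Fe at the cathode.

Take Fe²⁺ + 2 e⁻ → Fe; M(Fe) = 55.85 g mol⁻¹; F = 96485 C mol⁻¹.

n(Fe) = m/M = 144 / 55.85 = 2.578 mol.
Each Fe atom requires 2 electrons, so n(e⁻) = 2 × 2.578 = 5.157 mol.
Q = n(e⁻)·F = 5.157 × 96485 = 497500 C.
t = Q/I = 497500 / 26.70 A = 18630 s = 5.18 h.

5.18 h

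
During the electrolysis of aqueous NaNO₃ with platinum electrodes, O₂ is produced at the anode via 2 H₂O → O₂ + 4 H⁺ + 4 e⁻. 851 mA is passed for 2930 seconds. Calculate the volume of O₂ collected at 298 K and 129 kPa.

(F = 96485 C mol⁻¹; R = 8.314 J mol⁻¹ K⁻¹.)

0.124 L

Q = I·t = 0.8510 A × 2930.0 s = 2493 C.
n(e⁻) = Q/F = 2493 / 96485 = 0.02584 mol.
4 electrons are transferred per O₂ molecule, so n(O₂) = 0.02584 / 4 = 0.006461 mol.
V = nRT/P = (0.006461 × 8.314 × 298) / (129 × 10³ Pa) = 1.24 × 10⁻⁴ m³ = 0.124 L.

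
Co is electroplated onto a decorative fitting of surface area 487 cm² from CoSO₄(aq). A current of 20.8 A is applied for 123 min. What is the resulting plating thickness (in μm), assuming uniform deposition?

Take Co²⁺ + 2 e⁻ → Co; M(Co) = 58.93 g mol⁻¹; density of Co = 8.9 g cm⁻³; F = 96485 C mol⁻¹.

108 μm

Q = I·t = 20.80 × 7380.0 = 153500 C; n(e⁻) = 1.591 mol.
n(Co) = n(e⁻)/2 = 0.7955 mol, so m = 0.7955 × 58.93 = 46.88 g.
Volume = m/ρ = 46.88 / 8.9 = 5.267 cm³.
Thickness = V/A = 5.267 / 487 = 0.0108 cm = 108 μm.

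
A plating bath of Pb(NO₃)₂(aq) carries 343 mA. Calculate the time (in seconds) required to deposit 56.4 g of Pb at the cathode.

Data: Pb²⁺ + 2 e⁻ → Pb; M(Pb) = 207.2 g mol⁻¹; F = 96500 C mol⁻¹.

n(Pb) = m/M = 56.4 / 207.2 = 0.2722 mol.
Each Pb atom requires 2 electrons, so n(e⁻) = 2 × 0.2722 = 0.5444 mol.
Q = n(e⁻)·F = 0.5444 × 96500 = 52530 C.
t = Q/I = 52530 / 0.3430 A = 153200 s.

1.53 × 10⁵ s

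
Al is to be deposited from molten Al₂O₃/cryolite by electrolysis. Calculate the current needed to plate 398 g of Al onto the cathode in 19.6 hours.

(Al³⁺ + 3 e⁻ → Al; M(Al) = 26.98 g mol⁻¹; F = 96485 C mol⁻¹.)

n(Al) = 398 / 26.98 = 14.75 mol.
n(e⁻) = 3 × 14.75 = 44.26 mol.
Q = n(e⁻)·F = 44.26 × 96485 = 4270000 C.
I = Q/t = 4270000 / 70560 s = 60.5 A.

60.5 A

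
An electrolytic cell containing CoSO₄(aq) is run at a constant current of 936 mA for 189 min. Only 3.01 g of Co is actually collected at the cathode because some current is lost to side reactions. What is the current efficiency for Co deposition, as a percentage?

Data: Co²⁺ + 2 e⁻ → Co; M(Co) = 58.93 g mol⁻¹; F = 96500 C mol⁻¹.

Q = I·t = 0.9360 × 11340 = 10610 C; n(e⁻) = 10610/96500 = 0.1100 mol.
Theoretical n(Co) = n(e⁻)/2 = 0.05500 mol, i.e. m_theo = 0.05500 × 58.93 = 3.241 g.
Efficiency = m_actual / m_theo = 3.01 / 3.241 = 92.9 %.

92.9 %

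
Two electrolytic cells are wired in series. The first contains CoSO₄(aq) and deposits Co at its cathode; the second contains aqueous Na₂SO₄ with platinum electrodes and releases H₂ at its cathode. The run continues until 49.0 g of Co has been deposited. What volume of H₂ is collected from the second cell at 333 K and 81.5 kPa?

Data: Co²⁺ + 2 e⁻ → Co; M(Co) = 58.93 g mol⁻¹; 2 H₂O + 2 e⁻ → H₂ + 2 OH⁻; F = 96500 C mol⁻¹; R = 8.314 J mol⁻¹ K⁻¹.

28.2 L

n(Co) = 49.0 / 58.93 = 0.8315 mol, so n(e⁻) = 2 × 0.8315 = 1.663 mol.
The cells are in series, so the same 1.663 mol of electrons passes through the second cell.
2 H₂O + 2 e⁻ → H₂ + 2 OH⁻ — 2 mol e⁻ per mol H₂, so n(H₂) = 1.663/2 = 0.8315 mol.
V = nRT/P = (0.8315 × 8.314 × 333) / (81.5 × 10³) = 0.0282 m³ = 28.2 L.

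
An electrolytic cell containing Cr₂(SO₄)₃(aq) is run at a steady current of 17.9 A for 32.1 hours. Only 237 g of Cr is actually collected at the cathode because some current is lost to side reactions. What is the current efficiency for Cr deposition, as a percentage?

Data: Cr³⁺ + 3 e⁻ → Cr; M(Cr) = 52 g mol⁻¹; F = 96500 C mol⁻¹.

63.8 %

Q = I·t = 17.90 × 115560 = 2069000 C; n(e⁻) = 2069000/96500 = 21.44 mol.
Theoretical n(Cr) = n(e⁻)/3 = 7.145 mol, i.e. m_theo = 7.145 × 52 = 371.5 g.
Efficiency = m_actual / m_theo = 237 / 371.5 = 63.8 %.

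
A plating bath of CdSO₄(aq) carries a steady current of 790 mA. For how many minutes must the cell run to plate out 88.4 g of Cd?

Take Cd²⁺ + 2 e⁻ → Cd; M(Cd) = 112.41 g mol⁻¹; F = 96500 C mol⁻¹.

3200 min

n(Cd) = m/M = 88.4 / 112.41 = 0.7864 mol.
Each Cd atom requires 2 electrons, so n(e⁻) = 2 × 0.7864 = 1.573 mol.
Q = n(e⁻)·F = 1.573 × 96500 = 151800 C.
t = Q/I = 151800 / 0.7900 A = 192100 s = 3200 min.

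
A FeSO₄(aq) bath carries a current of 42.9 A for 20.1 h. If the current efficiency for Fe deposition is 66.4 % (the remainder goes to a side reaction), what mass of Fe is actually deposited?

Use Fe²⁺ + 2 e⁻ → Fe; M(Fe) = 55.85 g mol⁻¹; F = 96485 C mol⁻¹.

Q = I·t = 42.90 × 72360 = 3104000 C.
n(e⁻) = 3104000/96485 = 32.17 mol; theoretically n(Fe) = 32.17/2 = 16.09 mol, m_theo = 898.4 g.
At 66.4 % efficiency, m_actual = 0.664 × 898.4 = 597 g.

597 g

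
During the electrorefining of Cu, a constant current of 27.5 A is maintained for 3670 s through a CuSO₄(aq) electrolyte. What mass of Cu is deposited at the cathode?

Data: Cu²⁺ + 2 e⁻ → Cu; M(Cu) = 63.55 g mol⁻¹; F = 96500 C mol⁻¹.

Q = I·t = 27.50 A × 3670.0 s = 100900 C.
n(e⁻) = Q/F = 100900 / 96500 = 1.046 mol.
Cu²⁺ + 2 e⁻ → Cu, so n(Cu) = n(e⁻)/2 = 0.5229 mol.
m = n·M = 0.5229 × 63.55 = 33.2 g.

33.2 g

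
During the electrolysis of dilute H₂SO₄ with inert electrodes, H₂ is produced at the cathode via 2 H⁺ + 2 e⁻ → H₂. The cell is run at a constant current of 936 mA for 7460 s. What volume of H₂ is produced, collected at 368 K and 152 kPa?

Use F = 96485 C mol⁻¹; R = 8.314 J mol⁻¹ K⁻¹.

Q = I·t = 0.9360 A × 7460.0 s = 6983 C.
n(e⁻) = Q/F = 6983 / 96485 = 0.07237 mol.
2 electrons are transferred per H₂ molecule, so n(H₂) = 0.07237 / 2 = 0.03618 mol.
V = nRT/P = (0.03618 × 8.314 × 368) / (152 × 10³ Pa) = 7.28 × 10⁻⁴ m³ = 0.728 L.

0.728 L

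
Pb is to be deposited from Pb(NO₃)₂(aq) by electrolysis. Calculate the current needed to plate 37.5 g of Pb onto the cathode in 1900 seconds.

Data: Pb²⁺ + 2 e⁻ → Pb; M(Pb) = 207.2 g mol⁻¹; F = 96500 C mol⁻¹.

18.4 A

n(Pb) = 37.5 / 207.2 = 0.1810 mol.
n(e⁻) = 2 × 0.1810 = 0.3620 mol.
Q = n(e⁻)·F = 0.3620 × 96500 = 34930 C.
I = Q/t = 34930 / 1900.0 s = 18.4 A.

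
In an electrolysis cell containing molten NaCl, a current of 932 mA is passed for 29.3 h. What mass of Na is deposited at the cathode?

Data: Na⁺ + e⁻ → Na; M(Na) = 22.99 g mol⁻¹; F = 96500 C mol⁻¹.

Q = I·t = 0.9320 A × 105480 s = 98310 C.
n(e⁻) = Q/F = 98310 / 96500 = 1.019 mol.
Na⁺ + e⁻ → Na, so n(Na) = n(e⁻)/1 = 1.019 mol.
m = n·M = 1.019 × 22.99 = 23.4 g.

23.4 g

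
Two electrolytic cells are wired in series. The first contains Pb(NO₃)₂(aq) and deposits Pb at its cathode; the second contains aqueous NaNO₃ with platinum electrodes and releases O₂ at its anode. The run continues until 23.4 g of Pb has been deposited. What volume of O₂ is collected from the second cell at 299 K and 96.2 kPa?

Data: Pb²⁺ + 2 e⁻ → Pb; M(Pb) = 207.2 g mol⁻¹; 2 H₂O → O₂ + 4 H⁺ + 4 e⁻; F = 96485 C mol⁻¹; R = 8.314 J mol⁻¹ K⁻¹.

n(Pb) = 23.4 / 207.2 = 0.1129 mol, so n(e⁻) = 2 × 0.1129 = 0.2259 mol.
The cells are in series, so the same 0.2259 mol of electrons passes through the second cell.
2 H₂O → O₂ + 4 H⁺ + 4 e⁻ — 4 mol e⁻ per mol O₂, so n(O₂) = 0.2259/4 = 0.05647 mol.
V = nRT/P = (0.05647 × 8.314 × 299) / (96.2 × 10³) = 0.00146 m³ = 1.46 L.

1.46 L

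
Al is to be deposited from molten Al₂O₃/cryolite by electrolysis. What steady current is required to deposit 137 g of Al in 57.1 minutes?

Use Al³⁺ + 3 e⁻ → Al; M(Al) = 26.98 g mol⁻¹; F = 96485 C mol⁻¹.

429 A

n(Al) = 137 / 26.98 = 5.078 mol.
n(e⁻) = 3 × 5.078 = 15.23 mol.
Q = n(e⁻)·F = 15.23 × 96485 = 1470000 C.
I = Q/t = 1470000 / 3426.0 s = 429 A.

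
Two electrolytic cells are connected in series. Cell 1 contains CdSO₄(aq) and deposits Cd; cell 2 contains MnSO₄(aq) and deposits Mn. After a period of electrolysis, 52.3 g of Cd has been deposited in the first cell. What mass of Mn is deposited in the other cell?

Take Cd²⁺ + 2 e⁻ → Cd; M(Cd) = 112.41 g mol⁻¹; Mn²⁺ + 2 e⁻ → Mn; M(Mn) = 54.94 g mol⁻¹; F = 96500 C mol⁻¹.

25.6 g

n(Cd) = 52.3 / 112.41 = 0.4653 mol.
Since Cd²⁺ + 2 e⁻ → Cd, n(e⁻) passed = 2 × 0.4653 = 0.9305 mol.
Cells in series carry the same charge, so the same 0.9305 mol of electrons passes through cell 2.
Mn²⁺ + 2 e⁻ → Mn, so n(Mn) = 0.9305 / 2 = 0.4653 mol.
m(Mn) = 0.4653 × 54.94 = 25.6 g.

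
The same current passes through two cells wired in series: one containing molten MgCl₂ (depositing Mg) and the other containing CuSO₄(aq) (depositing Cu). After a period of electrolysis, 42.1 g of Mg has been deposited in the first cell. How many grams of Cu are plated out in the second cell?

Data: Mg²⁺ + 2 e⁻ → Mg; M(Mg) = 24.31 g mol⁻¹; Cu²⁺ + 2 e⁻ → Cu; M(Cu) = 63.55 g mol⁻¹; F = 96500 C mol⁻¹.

110 g

n(Mg) = 42.1 / 24.31 = 1.732 mol.
Since Mg²⁺ + 2 e⁻ → Mg, n(e⁻) passed = 2 × 1.732 = 3.464 mol.
Cells in series carry the same charge, so the same 3.464 mol of electrons passes through cell 2.
Cu²⁺ + 2 e⁻ → Cu, so n(Cu) = 3.464 / 2 = 1.732 mol.
m(Cu) = 1.732 × 63.55 = 110 g.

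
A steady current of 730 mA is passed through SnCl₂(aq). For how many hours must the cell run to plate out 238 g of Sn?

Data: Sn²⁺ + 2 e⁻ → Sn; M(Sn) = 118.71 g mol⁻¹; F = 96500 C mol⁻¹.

147 h

n(Sn) = m/M = 238 / 118.71 = 2.005 mol.
Each Sn atom requires 2 electrons, so n(e⁻) = 2 × 2.005 = 4.010 mol.
Q = n(e⁻)·F = 4.010 × 96500 = 386900 C.
t = Q/I = 386900 / 0.7300 A = 530100 s = 147 h.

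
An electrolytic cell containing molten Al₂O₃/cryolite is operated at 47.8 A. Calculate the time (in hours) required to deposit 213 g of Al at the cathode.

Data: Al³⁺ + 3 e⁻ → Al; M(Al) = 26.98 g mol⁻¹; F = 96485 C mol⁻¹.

13.3 h

n(Al) = m/M = 213 / 26.98 = 7.895 mol.
Each Al atom requires 3 electrons, so n(e⁻) = 3 × 7.895 = 23.68 mol.
Q = n(e⁻)·F = 23.68 × 96485 = 2285000 C.
t = Q/I = 2285000 / 47.80 A = 47810 s = 13.3 h.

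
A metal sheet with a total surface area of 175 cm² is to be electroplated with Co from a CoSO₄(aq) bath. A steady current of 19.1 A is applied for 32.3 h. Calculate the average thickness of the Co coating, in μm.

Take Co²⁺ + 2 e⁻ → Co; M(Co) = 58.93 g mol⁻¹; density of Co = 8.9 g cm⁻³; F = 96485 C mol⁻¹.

4350 μm

Q = I·t = 19.10 × 116280 = 2221000 C; n(e⁻) = 23.02 mol.
n(Co) = n(e⁻)/2 = 11.51 mol, so m = 11.51 × 58.93 = 678.2 g.
Volume = m/ρ = 678.2 / 8.9 = 76.21 cm³.
Thickness = V/A = 76.21 / 175 = 0.435 cm = 4350 μm.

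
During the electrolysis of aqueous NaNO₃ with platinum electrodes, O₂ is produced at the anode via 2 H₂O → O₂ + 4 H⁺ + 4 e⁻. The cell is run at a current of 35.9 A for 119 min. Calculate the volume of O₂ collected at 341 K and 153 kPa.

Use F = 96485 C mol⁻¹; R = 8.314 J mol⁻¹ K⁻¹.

12.3 L

Q = I·t = 35.90 A × 7140.0 s = 256300 C.
n(e⁻) = Q/F = 256300 / 96485 = 2.657 mol.
4 electrons are transferred per O₂ molecule, so n(O₂) = 2.657 / 4 = 0.6642 mol.
V = nRT/P = (0.6642 × 8.314 × 341) / (153 × 10³ Pa) = 0.0123 m³ = 12.3 L.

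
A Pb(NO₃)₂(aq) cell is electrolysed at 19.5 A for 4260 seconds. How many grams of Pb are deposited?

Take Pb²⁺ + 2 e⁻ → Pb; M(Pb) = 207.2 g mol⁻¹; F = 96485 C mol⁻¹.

89.2 g

Q = I·t = 19.50 A × 4260.0 s = 83070 C.
n(e⁻) = Q/F = 83070 / 96485 = 0.8610 mol.
Pb²⁺ + 2 e⁻ → Pb, so n(Pb) = n(e⁻)/2 = 0.4305 mol.
m = n·M = 0.4305 × 207.2 = 89.2 g.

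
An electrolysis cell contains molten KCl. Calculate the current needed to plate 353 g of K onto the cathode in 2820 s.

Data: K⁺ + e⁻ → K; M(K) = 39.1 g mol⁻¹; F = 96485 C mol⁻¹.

309 A

n(K) = 353 / 39.1 = 9.028 mol.
n(e⁻) = 1 × 9.028 = 9.028 mol.
Q = n(e⁻)·F = 9.028 × 96485 = 871100 C.
I = Q/t = 871100 / 2820.0 s = 309 A.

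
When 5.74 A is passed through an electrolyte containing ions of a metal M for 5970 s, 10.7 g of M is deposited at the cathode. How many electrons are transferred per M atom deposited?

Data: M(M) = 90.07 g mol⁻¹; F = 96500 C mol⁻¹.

Q = I·t = 5.740 A × 5970.0 s = 34270 C, so n(e⁻) = 34270/96500 = 0.3551 mol.
n(M) deposited = 10.7 / 90.07 = 0.1188 mol.
Electrons per atom = n(e⁻)/n(M) = 0.3551 / 0.1188 = 2.99 ≈ 3, so the ion is M³⁺.

3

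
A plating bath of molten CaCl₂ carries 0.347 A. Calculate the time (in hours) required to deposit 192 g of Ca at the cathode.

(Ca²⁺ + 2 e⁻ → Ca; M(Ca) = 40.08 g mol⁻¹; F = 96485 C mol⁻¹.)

n(Ca) = m/M = 192 / 40.08 = 4.790 mol.
Each Ca atom requires 2 electrons, so n(e⁻) = 2 × 4.790 = 9.581 mol.
Q = n(e⁻)·F = 9.581 × 96485 = 924400 C.
t = Q/I = 924400 / 0.3470 A = 2664000 s = 740 h.

740 h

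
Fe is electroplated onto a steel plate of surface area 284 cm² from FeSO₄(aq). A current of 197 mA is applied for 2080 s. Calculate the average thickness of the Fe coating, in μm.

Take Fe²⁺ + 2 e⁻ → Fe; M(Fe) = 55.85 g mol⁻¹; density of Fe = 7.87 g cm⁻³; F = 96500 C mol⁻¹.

Q = I·t = 0.1970 × 2080.0 = 409.8 C; n(e⁻) = 0.004246 mol.
n(Fe) = n(e⁻)/2 = 0.002123 mol, so m = 0.002123 × 55.85 = 0.1186 g.
Volume = m/ρ = 0.1186 / 7.87 = 0.01507 cm³.
Thickness = V/A = 0.01507 / 284 = 5.31 × 10⁻⁵ cm = 0.531 μm.

0.531 μm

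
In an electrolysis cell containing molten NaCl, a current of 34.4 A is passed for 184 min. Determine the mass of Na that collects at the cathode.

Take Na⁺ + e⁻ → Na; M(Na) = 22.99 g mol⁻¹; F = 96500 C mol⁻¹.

Q = I·t = 34.40 A × 11040 s = 379800 C.
n(e⁻) = Q/F = 379800 / 96500 = 3.936 mol.
Na⁺ + e⁻ → Na, so n(Na) = n(e⁻)/1 = 3.936 mol.
m = n·M = 3.936 × 22.99 = 90.5 g.

90.5 g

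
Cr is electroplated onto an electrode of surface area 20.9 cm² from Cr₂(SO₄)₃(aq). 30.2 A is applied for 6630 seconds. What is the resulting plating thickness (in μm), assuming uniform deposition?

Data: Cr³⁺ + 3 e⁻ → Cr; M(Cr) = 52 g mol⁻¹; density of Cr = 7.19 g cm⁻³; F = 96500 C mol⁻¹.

2390 μm

Q = I·t = 30.20 × 6630.0 = 200200 C; n(e⁻) = 2.075 mol.
n(Cr) = n(e⁻)/3 = 0.6916 mol, so m = 0.6916 × 52 = 35.96 g.
Volume = m/ρ = 35.96 / 7.19 = 5.002 cm³.
Thickness = V/A = 5.002 / 20.9 = 0.239 cm = 2390 μm.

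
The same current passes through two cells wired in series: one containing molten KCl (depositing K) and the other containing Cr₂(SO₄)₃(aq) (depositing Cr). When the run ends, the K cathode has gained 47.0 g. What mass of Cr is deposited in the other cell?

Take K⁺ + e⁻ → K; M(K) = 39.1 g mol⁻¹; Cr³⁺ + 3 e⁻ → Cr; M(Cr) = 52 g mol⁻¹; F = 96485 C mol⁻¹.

20.8 g

n(K) = 47.0 / 39.1 = 1.202 mol.
Since K⁺ + e⁻ → K, n(e⁻) passed = 1 × 1.202 = 1.202 mol.
Cells in series carry the same charge, so the same 1.202 mol of electrons passes through cell 2.
Cr³⁺ + 3 e⁻ → Cr, so n(Cr) = 1.202 / 3 = 0.4007 mol.
m(Cr) = 0.4007 × 52 = 20.8 g.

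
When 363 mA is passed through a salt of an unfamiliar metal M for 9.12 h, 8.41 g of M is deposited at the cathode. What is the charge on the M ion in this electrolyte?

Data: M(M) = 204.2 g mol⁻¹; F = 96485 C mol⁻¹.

+3

Q = I·t = 0.3630 A × 32832 s = 11920 C, so n(e⁻) = 11920/96485 = 0.1235 mol.
n(M) deposited = 8.41 / 204.2 = 0.04119 mol.
Electrons per atom = n(e⁻)/n(M) = 0.1235 / 0.04119 = 3.00 ≈ 3, so the ion is M³⁺.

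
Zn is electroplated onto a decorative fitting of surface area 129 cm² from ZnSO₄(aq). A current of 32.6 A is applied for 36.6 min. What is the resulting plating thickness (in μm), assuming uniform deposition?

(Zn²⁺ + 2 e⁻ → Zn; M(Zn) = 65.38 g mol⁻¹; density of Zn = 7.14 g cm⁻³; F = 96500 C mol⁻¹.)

Q = I·t = 32.60 × 2196.0 = 71590 C; n(e⁻) = 0.7419 mol.
n(Zn) = n(e⁻)/2 = 0.3709 mol, so m = 0.3709 × 65.38 = 24.25 g.
Volume = m/ρ = 24.25 / 7.14 = 3.397 cm³.
Thickness = V/A = 3.397 / 129 = 0.0263 cm = 263 μm.

263 μm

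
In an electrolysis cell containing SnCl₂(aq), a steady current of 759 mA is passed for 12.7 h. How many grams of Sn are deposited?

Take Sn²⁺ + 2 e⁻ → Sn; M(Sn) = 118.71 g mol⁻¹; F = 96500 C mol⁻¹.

21.3 g

Q = I·t = 0.7590 A × 45720 s = 34700 C.
n(e⁻) = Q/F = 34700 / 96500 = 0.3596 mol.
Sn²⁺ + 2 e⁻ → Sn, so n(Sn) = n(e⁻)/2 = 0.1798 mol.
m = n·M = 0.1798 × 118.71 = 21.3 g.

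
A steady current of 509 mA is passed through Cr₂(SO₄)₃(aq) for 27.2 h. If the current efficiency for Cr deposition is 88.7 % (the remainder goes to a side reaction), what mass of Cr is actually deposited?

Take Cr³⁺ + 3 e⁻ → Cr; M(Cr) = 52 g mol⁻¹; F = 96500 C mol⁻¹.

Q = I·t = 0.5090 × 97920 = 49840 C.
n(e⁻) = 49840/96500 = 0.5165 mol; theoretically n(Cr) = 0.5165/3 = 0.1722 mol, m_theo = 8.952 g.
At 88.7 % efficiency, m_actual = 0.887 × 8.952 = 7.94 g.

7.94 g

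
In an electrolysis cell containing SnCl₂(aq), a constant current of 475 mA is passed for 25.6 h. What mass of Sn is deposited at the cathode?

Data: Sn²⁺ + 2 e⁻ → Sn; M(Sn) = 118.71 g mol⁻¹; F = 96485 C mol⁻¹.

Q = I·t = 0.4750 A × 92160 s = 43780 C.
n(e⁻) = Q/F = 43780 / 96485 = 0.4537 mol.
Sn²⁺ + 2 e⁻ → Sn, so n(Sn) = n(e⁻)/2 = 0.2269 mol.
m = n·M = 0.2269 × 118.71 = 26.9 g.

26.9 g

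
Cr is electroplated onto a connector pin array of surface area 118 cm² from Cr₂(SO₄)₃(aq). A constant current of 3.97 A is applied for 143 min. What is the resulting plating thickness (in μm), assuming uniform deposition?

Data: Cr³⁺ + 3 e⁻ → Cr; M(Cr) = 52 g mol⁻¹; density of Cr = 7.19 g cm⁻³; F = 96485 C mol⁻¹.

Q = I·t = 3.970 × 8580.0 = 34060 C; n(e⁻) = 0.3530 mol.
n(Cr) = n(e⁻)/3 = 0.1177 mol, so m = 0.1177 × 52 = 6.119 g.
Volume = m/ρ = 6.119 / 7.19 = 0.8511 cm³.
Thickness = V/A = 0.8511 / 118 = 0.00721 cm = 72.1 μm.

72.1 μm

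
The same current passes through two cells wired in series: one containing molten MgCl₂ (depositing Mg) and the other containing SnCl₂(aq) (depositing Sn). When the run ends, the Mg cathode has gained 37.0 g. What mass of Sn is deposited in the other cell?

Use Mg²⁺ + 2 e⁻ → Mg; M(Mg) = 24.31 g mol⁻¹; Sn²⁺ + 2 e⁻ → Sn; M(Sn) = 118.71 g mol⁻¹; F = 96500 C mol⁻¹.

n(Mg) = 37.0 / 24.31 = 1.522 mol.
Since Mg²⁺ + 2 e⁻ → Mg, n(e⁻) passed = 2 × 1.522 = 3.044 mol.
Cells in series carry the same charge, so the same 3.044 mol of electrons passes through cell 2.
Sn²⁺ + 2 e⁻ → Sn, so n(Sn) = 3.044 / 2 = 1.522 mol.
m(Sn) = 1.522 × 118.71 = 181 g.

181 g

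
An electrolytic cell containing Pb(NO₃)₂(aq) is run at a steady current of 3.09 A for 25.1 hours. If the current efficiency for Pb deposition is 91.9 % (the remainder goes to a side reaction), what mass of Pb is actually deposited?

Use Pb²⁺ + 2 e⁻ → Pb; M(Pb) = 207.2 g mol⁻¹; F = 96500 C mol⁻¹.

275 g

Q = I·t = 3.090 × 90360 = 279200 C.
n(e⁻) = 279200/96500 = 2.893 mol; theoretically n(Pb) = 2.893/2 = 1.447 mol, m_theo = 299.8 g.
At 91.9 % efficiency, m_actual = 0.919 × 299.8 = 275 g.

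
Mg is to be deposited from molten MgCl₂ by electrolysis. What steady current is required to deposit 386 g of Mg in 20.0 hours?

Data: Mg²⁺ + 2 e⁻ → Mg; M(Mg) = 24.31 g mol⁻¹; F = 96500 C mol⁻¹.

42.6 A

n(Mg) = 386 / 24.31 = 15.88 mol.
n(e⁻) = 2 × 15.88 = 31.76 mol.
Q = n(e⁻)·F = 31.76 × 96500 = 3065000 C.
I = Q/t = 3065000 / 72000 s = 42.6 A.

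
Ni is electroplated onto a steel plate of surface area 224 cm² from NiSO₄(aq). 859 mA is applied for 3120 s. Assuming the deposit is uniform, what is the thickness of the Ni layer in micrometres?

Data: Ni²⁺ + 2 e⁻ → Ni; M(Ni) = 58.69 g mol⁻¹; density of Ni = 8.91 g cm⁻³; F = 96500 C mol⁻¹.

Q = I·t = 0.8590 × 3120.0 = 2680 C; n(e⁻) = 0.02777 mol.
n(Ni) = n(e⁻)/2 = 0.01389 mol, so m = 0.01389 × 58.69 = 0.8150 g.
Volume = m/ρ = 0.8150 / 8.91 = 0.09147 cm³.
Thickness = V/A = 0.09147 / 224 = 4.08 × 10⁻⁴ cm = 4.08 μm.

4.08 μm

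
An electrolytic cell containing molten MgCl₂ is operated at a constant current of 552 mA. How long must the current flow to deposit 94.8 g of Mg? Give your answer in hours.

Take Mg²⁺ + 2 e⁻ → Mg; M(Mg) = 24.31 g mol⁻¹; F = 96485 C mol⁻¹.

379 h

n(Mg) = m/M = 94.8 / 24.31 = 3.900 mol.
Each Mg atom requires 2 electrons, so n(e⁻) = 2 × 3.900 = 7.799 mol.
Q = n(e⁻)·F = 7.799 × 96485 = 752500 C.
t = Q/I = 752500 / 0.5520 A = 1363000 s = 379 h.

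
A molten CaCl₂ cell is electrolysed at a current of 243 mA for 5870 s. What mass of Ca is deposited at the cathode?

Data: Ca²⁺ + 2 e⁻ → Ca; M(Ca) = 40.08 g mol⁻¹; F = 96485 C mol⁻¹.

0.296 g

Q = I·t = 0.2430 A × 5870.0 s = 1426 C.
n(e⁻) = Q/F = 1426 / 96485 = 0.01478 mol.
Ca²⁺ + 2 e⁻ → Ca, so n(Ca) = n(e⁻)/2 = 0.007392 mol.
m = n·M = 0.007392 × 40.08 = 0.296 g.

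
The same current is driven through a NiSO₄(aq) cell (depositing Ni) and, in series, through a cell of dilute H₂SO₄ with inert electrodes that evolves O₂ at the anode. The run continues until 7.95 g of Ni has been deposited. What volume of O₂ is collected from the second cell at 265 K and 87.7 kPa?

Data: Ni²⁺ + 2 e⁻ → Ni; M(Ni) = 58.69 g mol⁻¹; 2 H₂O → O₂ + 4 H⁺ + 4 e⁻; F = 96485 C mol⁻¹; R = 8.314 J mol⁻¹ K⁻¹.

n(Ni) = 7.95 / 58.69 = 0.1355 mol, so n(e⁻) = 2 × 0.1355 = 0.2709 mol.
The cells are in series, so the same 0.2709 mol of electrons passes through the second cell.
2 H₂O → O₂ + 4 H⁺ + 4 e⁻ — 4 mol e⁻ per mol O₂, so n(O₂) = 0.2709/4 = 0.06773 mol.
V = nRT/P = (0.06773 × 8.314 × 265) / (87.7 × 10³) = 0.00170 m³ = 1.70 L.

1.70 L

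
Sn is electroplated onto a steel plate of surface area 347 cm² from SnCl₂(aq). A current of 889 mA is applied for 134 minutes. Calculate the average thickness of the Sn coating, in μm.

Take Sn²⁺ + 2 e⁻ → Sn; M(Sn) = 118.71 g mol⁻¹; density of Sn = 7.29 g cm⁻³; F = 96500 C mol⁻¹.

17.4 μm

Q = I·t = 0.8890 × 8040.0 = 7148 C; n(e⁻) = 0.07407 mol.
n(Sn) = n(e⁻)/2 = 0.03703 mol, so m = 0.03703 × 118.71 = 4.396 g.
Volume = m/ρ = 4.396 / 7.29 = 0.6031 cm³.
Thickness = V/A = 0.6031 / 347 = 0.00174 cm = 17.4 μm.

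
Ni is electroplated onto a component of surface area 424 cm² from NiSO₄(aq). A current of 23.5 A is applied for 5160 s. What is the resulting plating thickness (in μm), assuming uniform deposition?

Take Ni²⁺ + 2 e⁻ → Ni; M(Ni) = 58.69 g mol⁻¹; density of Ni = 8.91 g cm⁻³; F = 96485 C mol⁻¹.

97.6 μm

Q = I·t = 23.50 × 5160.0 = 121300 C; n(e⁻) = 1.257 mol.
n(Ni) = n(e⁻)/2 = 0.6284 mol, so m = 0.6284 × 58.69 = 36.88 g.
Volume = m/ρ = 36.88 / 8.91 = 4.139 cm³.
Thickness = V/A = 4.139 / 424 = 0.00976 cm = 97.6 μm.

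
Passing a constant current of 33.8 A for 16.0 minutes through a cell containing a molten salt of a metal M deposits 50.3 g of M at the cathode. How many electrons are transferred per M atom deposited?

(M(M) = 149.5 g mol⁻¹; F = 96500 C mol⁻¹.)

Q = I·t = 33.80 A × 960.00 s = 32450 C, so n(e⁻) = 32450/96500 = 0.3362 mol.
n(M) deposited = 50.3 / 149.5 = 0.3365 mol.
Electrons per atom = n(e⁻)/n(M) = 0.3362 / 0.3365 = 0.999 ≈ 1, so the ion is M⁺.

1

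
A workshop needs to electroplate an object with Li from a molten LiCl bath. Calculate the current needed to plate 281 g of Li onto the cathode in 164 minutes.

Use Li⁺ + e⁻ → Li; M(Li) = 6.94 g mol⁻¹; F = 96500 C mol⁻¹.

397 A

n(Li) = 281 / 6.94 = 40.49 mol.
n(e⁻) = 1 × 40.49 = 40.49 mol.
Q = n(e⁻)·F = 40.49 × 96500 = 3907000 C.
I = Q/t = 3907000 / 9840.0 s = 397 A.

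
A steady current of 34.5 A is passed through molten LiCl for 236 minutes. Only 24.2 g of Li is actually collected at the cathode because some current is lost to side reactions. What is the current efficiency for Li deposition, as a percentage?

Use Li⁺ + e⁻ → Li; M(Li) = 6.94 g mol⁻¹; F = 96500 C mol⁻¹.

68.9 %

Q = I·t = 34.50 × 14160 = 488500 C; n(e⁻) = 488500/96500 = 5.062 mol.
Theoretical n(Li) = n(e⁻)/1 = 5.062 mol, i.e. m_theo = 5.062 × 6.94 = 35.13 g.
Efficiency = m_actual / m_theo = 24.2 / 35.13 = 68.9 %.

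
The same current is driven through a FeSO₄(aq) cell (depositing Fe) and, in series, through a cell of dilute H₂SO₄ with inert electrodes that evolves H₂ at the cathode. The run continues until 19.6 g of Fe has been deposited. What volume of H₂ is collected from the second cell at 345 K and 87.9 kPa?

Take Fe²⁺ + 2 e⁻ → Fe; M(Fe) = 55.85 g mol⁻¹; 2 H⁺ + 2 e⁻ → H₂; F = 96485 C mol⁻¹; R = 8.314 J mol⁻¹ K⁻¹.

11.5 L

n(Fe) = 19.6 / 55.85 = 0.3509 mol, so n(e⁻) = 2 × 0.3509 = 0.7019 mol.
The cells are in series, so the same 0.7019 mol of electrons passes through the second cell.
2 H⁺ + 2 e⁻ → H₂ — 2 mol e⁻ per mol H₂, so n(H₂) = 0.7019/2 = 0.3509 mol.
V = nRT/P = (0.3509 × 8.314 × 345) / (87.9 × 10³) = 0.0115 m³ = 11.5 L.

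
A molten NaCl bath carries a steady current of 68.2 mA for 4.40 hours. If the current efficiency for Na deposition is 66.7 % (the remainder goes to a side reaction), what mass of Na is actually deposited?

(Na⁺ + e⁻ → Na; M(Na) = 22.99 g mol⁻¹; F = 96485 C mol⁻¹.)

0.172 g

Q = I·t = 0.06820 × 15840 = 1080 C.
n(e⁻) = 1080/96485 = 0.01120 mol; theoretically n(Na) = 0.01120/1 = 0.01120 mol, m_theo = 0.2574 g.
At 66.7 % efficiency, m_actual = 0.667 × 0.2574 = 0.172 g.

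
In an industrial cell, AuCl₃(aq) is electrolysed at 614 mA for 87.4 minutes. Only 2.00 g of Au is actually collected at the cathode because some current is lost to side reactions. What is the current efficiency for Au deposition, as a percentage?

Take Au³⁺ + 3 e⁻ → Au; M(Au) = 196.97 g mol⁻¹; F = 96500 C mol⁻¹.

91.3 %

Q = I·t = 0.6140 × 5244.0 = 3220 C; n(e⁻) = 3220/96500 = 0.03337 mol.
Theoretical n(Au) = n(e⁻)/3 = 0.01112 mol, i.e. m_theo = 0.01112 × 196.97 = 2.191 g.
Efficiency = m_actual / m_theo = 2.00 / 2.191 = 91.3 %.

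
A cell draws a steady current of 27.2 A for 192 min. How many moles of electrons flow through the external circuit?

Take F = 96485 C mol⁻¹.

Q = I·t = 27.20 A × 11520 s = 313300 C.
n(e⁻) = Q/F = 313300 / 96485 = 3.25 mol.

3.25 mol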